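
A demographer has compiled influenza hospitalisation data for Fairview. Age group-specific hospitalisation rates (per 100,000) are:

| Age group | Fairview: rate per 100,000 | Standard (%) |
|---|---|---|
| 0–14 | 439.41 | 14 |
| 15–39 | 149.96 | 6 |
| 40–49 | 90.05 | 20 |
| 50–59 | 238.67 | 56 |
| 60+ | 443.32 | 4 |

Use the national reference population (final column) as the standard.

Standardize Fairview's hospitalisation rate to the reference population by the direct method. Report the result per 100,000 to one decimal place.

Standard weights: 0.14, 0.06, 0.20, 0.56, 0.04.
Standardized rate: 0.1400×439.41 + 0.0600×149.96 + 0.2000×90.05 + 0.5600×238.67 + 0.0400×443.32 = 239.9130 per 100,000.

239.9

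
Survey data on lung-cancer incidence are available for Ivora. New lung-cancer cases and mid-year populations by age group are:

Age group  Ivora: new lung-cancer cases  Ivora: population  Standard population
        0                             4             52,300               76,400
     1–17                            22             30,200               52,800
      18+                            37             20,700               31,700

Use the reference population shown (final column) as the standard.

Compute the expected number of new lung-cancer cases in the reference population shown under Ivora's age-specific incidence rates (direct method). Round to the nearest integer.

Age-specific rates per 100,000 for Ivora: 7.65, 72.85, 178.74.
Expected new lung-cancer cases = Σ (standard pop × age-specific rate ÷ 100,000)
= 76,400×7.65/100,000 + 52,800×72.85/100,000 + 31,700×178.74/100,000
= 5.84 + 38.46 + 56.66 = 100.97.

101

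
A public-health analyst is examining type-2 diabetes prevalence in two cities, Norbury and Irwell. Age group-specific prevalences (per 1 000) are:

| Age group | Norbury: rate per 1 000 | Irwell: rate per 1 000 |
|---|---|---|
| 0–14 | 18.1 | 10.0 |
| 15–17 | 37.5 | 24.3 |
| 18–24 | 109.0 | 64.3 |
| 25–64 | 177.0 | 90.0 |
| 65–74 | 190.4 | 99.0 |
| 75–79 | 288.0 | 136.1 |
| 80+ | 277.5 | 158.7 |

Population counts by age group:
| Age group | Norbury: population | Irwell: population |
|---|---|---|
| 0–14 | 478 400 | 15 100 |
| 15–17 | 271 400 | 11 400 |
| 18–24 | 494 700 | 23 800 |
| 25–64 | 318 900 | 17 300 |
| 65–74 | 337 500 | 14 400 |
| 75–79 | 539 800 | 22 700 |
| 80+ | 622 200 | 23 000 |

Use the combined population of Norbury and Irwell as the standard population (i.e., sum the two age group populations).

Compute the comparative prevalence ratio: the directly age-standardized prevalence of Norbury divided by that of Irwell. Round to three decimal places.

Combined standard total = 3 190 600; weights = 0.1547, 0.0886, 0.1625, 0.1054, 0.1103, 0.1763, 0.2022.
Norbury: 0.1547×18.1 + 0.0886×37.5 + 0.1625×109.0 + 0.1054×177.0 + 0.1103×190.4 + 0.1763×288.0 + 0.2022×277.5 = 170.3774 per 1 000.
Irwell: 0.1547×10.0 + 0.0886×24.3 + 0.1625×64.3 + 0.1054×90.0 + 0.1103×99.0 + 0.1763×136.1 + 0.2022×158.7 = 90.6388 per 1 000.
Ratio = 170.3774 ÷ 90.6388 = 1.87974.

1.880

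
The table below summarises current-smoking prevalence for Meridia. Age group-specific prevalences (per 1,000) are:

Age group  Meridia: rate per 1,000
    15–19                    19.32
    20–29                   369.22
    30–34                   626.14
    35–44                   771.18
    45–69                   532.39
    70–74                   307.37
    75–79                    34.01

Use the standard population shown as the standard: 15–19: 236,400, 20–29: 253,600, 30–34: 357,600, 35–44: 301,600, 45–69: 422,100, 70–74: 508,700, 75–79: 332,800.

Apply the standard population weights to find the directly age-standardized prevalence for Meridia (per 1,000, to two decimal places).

392.53

Standard total = 2,412,800; weights = 0.0980, 0.1051, 0.1482, 0.1250, 0.1749, 0.2108, 0.1379.
Standardized rate: 0.0980×19.32 + 0.1051×369.22 + 0.1482×626.14 + 0.1250×771.18 + 0.1749×532.39 + 0.2108×307.37 + 0.1379×34.01 = 392.5300 per 1,000.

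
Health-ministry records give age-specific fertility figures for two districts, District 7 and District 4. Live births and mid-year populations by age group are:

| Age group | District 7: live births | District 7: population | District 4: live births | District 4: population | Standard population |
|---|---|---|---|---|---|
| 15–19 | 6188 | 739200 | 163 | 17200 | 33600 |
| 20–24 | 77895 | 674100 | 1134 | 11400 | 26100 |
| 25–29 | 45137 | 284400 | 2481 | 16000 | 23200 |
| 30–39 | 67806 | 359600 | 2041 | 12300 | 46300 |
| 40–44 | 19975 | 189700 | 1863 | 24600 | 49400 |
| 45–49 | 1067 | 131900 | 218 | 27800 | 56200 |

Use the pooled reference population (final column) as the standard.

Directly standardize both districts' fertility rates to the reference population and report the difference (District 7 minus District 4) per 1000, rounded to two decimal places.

Age-specific rates per 1000 for District 7: 8.371, 115.554, 158.710, 188.560, 105.298, 8.089.
For District 4: 9.477, 99.474, 155.062, 165.935, 75.732, 7.842.
Standard total = 234800; weights = 0.1431, 0.1112, 0.0988, 0.1972, 0.2104, 0.2394.
District 7: 0.1431×8.371 + 0.1112×115.554 + 0.0988×158.710 + 0.1972×188.560 + 0.2104×105.298 + 0.2394×8.089 = 90.9963 per 1000.
District 4: 0.1431×9.477 + 0.1112×99.474 + 0.0988×155.062 + 0.1972×165.935 + 0.2104×75.732 + 0.2394×7.842 = 78.2656 per 1000.
Difference = 90.9963 − 78.2656 = 12.7307.

12.73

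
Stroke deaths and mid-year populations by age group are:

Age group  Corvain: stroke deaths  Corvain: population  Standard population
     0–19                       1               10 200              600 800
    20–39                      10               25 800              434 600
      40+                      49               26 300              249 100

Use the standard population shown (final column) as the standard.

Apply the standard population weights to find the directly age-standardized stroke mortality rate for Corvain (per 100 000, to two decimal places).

Age-specific rates per 100 000 for Corvain: 9.80, 38.76, 186.31.
Standard total = 1 284 500; weights = 0.4677, 0.3383, 0.1939.
Standardized rate: 0.4677×9.80 + 0.3383×38.76 + 0.1939×186.31 = 53.8306 per 100 000.

53.83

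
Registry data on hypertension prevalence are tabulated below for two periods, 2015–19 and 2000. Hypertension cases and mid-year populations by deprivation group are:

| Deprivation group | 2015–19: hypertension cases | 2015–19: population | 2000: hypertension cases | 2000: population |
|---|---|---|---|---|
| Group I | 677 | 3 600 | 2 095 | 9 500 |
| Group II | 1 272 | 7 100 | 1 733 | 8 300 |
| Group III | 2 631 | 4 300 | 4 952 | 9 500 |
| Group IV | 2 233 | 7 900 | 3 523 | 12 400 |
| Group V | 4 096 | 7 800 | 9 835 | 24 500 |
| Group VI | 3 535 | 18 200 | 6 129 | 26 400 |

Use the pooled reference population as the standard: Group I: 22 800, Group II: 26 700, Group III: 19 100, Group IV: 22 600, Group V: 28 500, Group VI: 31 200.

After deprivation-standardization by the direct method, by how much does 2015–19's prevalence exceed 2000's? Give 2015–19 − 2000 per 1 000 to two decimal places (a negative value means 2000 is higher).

Deprivation-specific rates per 1 000 for 2015–19: 188.056, 179.155, 611.860, 282.658, 525.128, 194.231.
For 2000: 220.526, 208.795, 521.263, 284.113, 401.429, 232.159.
Standard total = 150 900; weights = 0.1511, 0.1769, 0.1266, 0.1498, 0.1889, 0.2068.
2015–19: 0.1511×188.056 + 0.1769×179.155 + 0.1266×611.860 + 0.1498×282.658 + 0.1889×525.128 + 0.2068×194.231 = 319.2304 per 1 000.
2000: 0.1511×220.526 + 0.1769×208.795 + 0.1266×521.263 + 0.1498×284.113 + 0.1889×401.429 + 0.2068×232.159 = 302.6109 per 1 000.
Difference = 319.2304 − 302.6109 = 16.6195.

16.62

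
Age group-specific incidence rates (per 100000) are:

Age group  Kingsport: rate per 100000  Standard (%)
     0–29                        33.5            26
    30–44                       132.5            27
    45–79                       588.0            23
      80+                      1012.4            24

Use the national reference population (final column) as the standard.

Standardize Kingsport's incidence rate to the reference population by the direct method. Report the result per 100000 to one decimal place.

Standard weights: 0.26, 0.27, 0.23, 0.24.
Standardized rate: 0.2600×33.5 + 0.2700×132.5 + 0.2300×588.0 + 0.2400×1012.4 = 422.7010 per 100000.

422.7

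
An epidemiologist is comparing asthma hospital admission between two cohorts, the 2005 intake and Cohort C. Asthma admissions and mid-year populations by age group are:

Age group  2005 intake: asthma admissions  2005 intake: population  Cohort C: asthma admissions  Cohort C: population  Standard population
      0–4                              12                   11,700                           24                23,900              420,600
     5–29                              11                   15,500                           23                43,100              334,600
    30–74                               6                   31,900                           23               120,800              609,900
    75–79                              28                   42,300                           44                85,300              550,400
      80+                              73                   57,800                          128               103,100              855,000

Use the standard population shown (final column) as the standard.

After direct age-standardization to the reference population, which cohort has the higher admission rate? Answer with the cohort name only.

Age-specific rates per 10,000 for the 2005 intake: 10.26, 7.10, 1.88, 6.62, 12.63.
For Cohort C: 10.04, 5.34, 1.90, 5.16, 12.42.
Standard total = 2,770,500; weights = 0.1518, 0.1208, 0.2201, 0.1987, 0.3086.
The 2005 intake: 0.1518×10.26 + 0.1208×7.10 + 0.2201×1.88 + 0.1987×6.62 + 0.3086×12.63 = 8.0409 per 10,000.
Cohort C: 0.1518×10.04 + 0.1208×5.34 + 0.2201×1.90 + 0.1987×5.16 + 0.3086×12.42 = 7.4443 per 10,000.

2005 intake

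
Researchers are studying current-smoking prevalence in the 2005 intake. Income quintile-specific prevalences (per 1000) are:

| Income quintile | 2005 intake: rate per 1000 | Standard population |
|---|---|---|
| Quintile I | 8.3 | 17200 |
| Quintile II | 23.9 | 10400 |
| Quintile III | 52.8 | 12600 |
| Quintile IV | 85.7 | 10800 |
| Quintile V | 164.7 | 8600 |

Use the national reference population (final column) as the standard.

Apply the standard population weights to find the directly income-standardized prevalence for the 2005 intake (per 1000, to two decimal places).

57.02

Standard total = 59600; weights = 0.2886, 0.1745, 0.2114, 0.1812, 0.1443.
Standardized rate: 0.2886×8.3 + 0.1745×23.9 + 0.2114×52.8 + 0.1812×85.7 + 0.1443×164.7 = 57.0232 per 1000.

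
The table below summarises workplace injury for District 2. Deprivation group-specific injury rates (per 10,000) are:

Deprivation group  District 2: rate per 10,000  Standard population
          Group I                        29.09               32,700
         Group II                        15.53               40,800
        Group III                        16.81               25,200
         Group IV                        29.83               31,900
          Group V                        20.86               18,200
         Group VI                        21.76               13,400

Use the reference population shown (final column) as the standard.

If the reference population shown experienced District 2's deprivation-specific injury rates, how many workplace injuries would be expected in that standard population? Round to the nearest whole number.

Expected workplace injuries = Σ (standard pop × deprivation-specific rate ÷ 10,000)
= 32,700×29.09/10,000 + 40,800×15.53/10,000 + 25,200×16.81/10,000 + 31,900×29.83/10,000 + 18,200×20.86/10,000 + 13,400×21.76/10,000
= 95.12 + 63.36 + 42.36 + 95.16 + 37.97 + 29.16 = 363.13.

363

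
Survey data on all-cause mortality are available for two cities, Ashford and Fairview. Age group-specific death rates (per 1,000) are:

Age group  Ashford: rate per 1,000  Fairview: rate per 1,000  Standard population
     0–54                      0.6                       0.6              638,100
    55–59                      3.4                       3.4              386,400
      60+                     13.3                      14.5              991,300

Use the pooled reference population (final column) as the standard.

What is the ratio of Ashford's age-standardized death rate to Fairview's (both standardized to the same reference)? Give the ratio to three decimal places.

0.926

Standard total = 2,015,800; weights = 0.3165, 0.1917, 0.4918.
Ashford: 0.3165×0.6 + 0.1917×3.4 + 0.4918×13.3 = 7.3821 per 1,000.
Fairview: 0.3165×0.6 + 0.1917×3.4 + 0.4918×14.5 = 7.9723 per 1,000.
Ratio = 7.3821 ÷ 7.9723 = 0.92598.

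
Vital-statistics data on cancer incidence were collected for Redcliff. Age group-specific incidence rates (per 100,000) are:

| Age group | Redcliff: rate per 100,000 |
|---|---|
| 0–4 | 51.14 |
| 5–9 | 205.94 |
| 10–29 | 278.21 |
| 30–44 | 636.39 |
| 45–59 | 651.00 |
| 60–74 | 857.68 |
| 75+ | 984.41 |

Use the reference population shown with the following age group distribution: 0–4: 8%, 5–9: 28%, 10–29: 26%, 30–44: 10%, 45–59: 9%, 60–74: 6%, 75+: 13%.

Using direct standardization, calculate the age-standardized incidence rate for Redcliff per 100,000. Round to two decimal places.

Standard weights: 0.08, 0.28, 0.26, 0.10, 0.09, 0.06, 0.13.
Standardized rate: 0.0800×51.14 + 0.2800×205.94 + 0.2600×278.21 + 0.1000×636.39 + 0.0900×651.00 + 0.0600×857.68 + 0.1300×984.41 = 435.7521 per 100,000.

435.75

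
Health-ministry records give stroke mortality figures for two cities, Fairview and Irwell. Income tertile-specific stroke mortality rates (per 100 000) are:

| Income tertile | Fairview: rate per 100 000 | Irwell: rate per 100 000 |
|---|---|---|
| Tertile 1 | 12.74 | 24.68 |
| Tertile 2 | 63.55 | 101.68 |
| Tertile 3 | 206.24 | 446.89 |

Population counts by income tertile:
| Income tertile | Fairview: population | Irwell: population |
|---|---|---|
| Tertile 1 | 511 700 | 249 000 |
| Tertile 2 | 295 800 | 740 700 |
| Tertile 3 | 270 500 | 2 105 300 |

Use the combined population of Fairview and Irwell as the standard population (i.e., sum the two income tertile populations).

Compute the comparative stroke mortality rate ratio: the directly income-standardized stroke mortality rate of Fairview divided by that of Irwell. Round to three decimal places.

0.477

Combined standard total = 4 173 000; weights = 0.1823, 0.2484, 0.5693.
Fairview: 0.1823×12.74 + 0.2484×63.55 + 0.5693×206.24 = 135.5250 per 100 000.
Irwell: 0.1823×24.68 + 0.2484×101.68 + 0.5693×446.89 = 284.1808 per 100 000.
Ratio = 135.5250 ÷ 284.1808 = 0.47690.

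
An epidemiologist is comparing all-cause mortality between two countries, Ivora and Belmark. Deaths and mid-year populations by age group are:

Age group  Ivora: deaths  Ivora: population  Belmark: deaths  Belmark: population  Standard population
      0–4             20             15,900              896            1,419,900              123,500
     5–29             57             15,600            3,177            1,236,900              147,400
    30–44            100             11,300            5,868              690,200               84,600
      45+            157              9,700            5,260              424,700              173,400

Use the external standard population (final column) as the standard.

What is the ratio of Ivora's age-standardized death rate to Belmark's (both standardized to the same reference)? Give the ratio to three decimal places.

1.279

Age-specific rates per 100,000 for Ivora: 125.79, 365.38, 884.96, 1618.56.
For Belmark: 63.10, 256.85, 850.19, 1238.52.
Standard total = 528,900; weights = 0.2335, 0.2787, 0.1600, 0.3279.
Ivora: 0.2335×125.79 + 0.2787×365.38 + 0.1600×884.96 + 0.3279×1618.56 = 803.3981 per 100,000.
Belmark: 0.2335×63.10 + 0.2787×256.85 + 0.1600×850.19 + 0.3279×1238.52 = 628.3583 per 100,000.
Ratio = 803.3981 ÷ 628.3583 = 1.27857.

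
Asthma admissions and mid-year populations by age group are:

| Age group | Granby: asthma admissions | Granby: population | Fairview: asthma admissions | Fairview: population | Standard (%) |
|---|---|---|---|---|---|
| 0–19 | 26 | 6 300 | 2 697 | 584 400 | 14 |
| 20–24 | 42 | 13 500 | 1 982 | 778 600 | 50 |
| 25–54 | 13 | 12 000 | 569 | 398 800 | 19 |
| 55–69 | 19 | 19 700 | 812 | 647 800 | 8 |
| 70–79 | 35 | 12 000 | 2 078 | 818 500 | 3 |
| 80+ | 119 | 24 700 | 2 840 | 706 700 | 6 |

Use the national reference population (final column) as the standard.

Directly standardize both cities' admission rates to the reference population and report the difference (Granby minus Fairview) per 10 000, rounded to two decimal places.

1.85

Age-specific rates per 10 000 for Granby: 41.27, 31.11, 10.83, 9.64, 29.17, 48.18.
For Fairview: 46.15, 25.46, 14.27, 12.53, 25.39, 40.19.
Standard weights: 0.14, 0.50, 0.19, 0.08, 0.03, 0.06.
Granby: 0.1400×41.27 + 0.5000×31.11 + 0.1900×10.83 + 0.0800×9.64 + 0.0300×29.17 + 0.0600×48.18 = 27.9289 per 10 000.
Fairview: 0.1400×46.15 + 0.5000×25.46 + 0.1900×14.27 + 0.0800×12.53 + 0.0300×25.39 + 0.0600×40.19 = 26.0755 per 10 000.
Difference = 27.9289 − 26.0755 = 1.8535.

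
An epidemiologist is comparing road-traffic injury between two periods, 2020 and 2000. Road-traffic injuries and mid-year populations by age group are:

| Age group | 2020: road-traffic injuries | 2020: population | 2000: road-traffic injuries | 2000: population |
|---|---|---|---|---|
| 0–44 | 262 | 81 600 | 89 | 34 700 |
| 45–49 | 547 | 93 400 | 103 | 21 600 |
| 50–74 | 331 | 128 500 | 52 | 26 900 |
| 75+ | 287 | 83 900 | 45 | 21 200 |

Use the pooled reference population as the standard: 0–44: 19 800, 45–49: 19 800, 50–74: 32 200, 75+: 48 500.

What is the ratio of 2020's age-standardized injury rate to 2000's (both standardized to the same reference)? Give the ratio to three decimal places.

1.380

Age-specific rates per 100 000 for 2020: 321.08, 585.65, 257.59, 342.07.
For 2000: 256.48, 476.85, 193.31, 212.26.
Standard total = 120 300; weights = 0.1646, 0.1646, 0.2677, 0.4032.
2020: 0.1646×321.08 + 0.1646×585.65 + 0.2677×257.59 + 0.4032×342.07 = 356.0947 per 100 000.
2000: 0.1646×256.48 + 0.1646×476.85 + 0.2677×193.31 + 0.4032×212.26 = 258.0166 per 100 000.
Ratio = 356.0947 ÷ 258.0166 = 1.38012.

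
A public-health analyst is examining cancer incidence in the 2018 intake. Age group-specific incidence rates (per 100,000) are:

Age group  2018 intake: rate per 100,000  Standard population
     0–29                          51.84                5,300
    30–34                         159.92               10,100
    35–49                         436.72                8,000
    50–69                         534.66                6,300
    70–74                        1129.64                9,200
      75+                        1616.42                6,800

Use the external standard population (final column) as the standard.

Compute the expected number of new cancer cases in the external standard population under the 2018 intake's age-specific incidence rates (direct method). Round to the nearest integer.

301

Expected new cancer cases = Σ (standard pop × age-specific rate ÷ 100,000)
= 5,300×51.84/100,000 + 10,100×159.92/100,000 + 8,000×436.72/100,000 + 6,300×534.66/100,000 + 9,200×1129.64/100,000 + 6,800×1616.42/100,000
= 2.75 + 16.15 + 34.94 + 33.68 + 103.93 + 109.92 = 301.36.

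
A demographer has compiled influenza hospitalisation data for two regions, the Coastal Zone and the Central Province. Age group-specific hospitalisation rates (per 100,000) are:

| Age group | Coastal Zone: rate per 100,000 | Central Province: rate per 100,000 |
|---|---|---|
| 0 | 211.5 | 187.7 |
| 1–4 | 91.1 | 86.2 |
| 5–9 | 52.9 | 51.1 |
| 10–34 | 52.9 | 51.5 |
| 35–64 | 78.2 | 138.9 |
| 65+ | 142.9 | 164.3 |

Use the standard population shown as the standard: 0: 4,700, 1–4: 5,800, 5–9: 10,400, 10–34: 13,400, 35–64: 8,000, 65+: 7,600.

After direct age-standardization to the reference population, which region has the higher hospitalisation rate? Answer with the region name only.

Central Province

Standard total = 49,900; weights = 0.0942, 0.1162, 0.2084, 0.2685, 0.1603, 0.1523.
The Coastal Zone: 0.0942×211.5 + 0.1162×91.1 + 0.2084×52.9 + 0.2685×52.9 + 0.1603×78.2 + 0.1523×142.9 = 90.0419 per 100,000.
The Central Province: 0.0942×187.7 + 0.1162×86.2 + 0.2084×51.1 + 0.2685×51.5 + 0.1603×138.9 + 0.1523×164.3 = 99.4703 per 100,000.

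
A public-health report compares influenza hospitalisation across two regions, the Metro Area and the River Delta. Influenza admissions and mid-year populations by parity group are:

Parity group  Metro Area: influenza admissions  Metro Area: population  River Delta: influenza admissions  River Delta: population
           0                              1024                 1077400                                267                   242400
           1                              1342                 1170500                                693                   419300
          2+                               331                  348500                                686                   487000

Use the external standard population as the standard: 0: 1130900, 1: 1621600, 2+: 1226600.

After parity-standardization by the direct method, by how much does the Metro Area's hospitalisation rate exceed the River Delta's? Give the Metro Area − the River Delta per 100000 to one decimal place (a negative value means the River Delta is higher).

-39.1

Parity-specific rates per 100000 for the Metro Area: 95.04, 114.65, 94.98.
For the River Delta: 110.15, 165.28, 140.86.
Standard total = 3979100; weights = 0.2842, 0.4075, 0.3083.
The Metro Area: 0.2842×95.04 + 0.4075×114.65 + 0.3083×94.98 = 103.0145 per 100000.
The River Delta: 0.2842×110.15 + 0.4075×165.28 + 0.3083×140.86 = 142.0823 per 100000.
Difference = 103.0145 − 142.0823 = -39.0678.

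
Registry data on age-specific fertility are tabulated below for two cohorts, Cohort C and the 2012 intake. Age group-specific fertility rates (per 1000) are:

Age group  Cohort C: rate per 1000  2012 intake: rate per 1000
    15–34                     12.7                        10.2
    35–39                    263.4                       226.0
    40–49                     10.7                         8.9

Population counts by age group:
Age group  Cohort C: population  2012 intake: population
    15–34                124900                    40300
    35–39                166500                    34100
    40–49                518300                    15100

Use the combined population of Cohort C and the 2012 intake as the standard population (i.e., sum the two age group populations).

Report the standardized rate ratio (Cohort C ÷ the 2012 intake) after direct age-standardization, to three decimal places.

Combined standard total = 899200; weights = 0.1837, 0.2231, 0.5932.
Cohort C: 0.1837×12.7 + 0.2231×263.4 + 0.5932×10.7 = 67.4416 per 1000.
The 2012 intake: 0.1837×10.2 + 0.2231×226.0 + 0.5932×8.9 = 57.5711 per 1000.
Ratio = 67.4416 ÷ 57.5711 = 1.17145.

1.171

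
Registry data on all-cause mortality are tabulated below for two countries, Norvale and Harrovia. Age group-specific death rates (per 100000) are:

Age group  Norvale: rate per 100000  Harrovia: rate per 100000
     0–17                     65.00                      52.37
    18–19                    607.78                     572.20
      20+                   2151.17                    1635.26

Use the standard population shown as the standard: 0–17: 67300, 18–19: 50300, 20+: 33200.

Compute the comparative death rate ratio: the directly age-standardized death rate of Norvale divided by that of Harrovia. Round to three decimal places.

1.228

Standard total = 150800; weights = 0.4463, 0.3336, 0.2202.
Norvale: 0.4463×65.00 + 0.3336×607.78 + 0.2202×2151.17 = 705.3361 per 100000.
Harrovia: 0.4463×52.37 + 0.3336×572.20 + 0.2202×1635.26 = 574.2493 per 100000.
Ratio = 705.3361 ÷ 574.2493 = 1.22828.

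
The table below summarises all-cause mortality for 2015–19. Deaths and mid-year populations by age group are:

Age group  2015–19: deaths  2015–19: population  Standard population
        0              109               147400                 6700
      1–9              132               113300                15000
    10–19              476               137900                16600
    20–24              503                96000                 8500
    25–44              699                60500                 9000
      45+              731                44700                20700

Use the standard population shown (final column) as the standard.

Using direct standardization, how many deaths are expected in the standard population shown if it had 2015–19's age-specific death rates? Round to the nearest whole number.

567

Age-specific rates per 100000 for 2015–19: 73.95, 116.50, 345.18, 523.96, 1155.37, 1635.35.
Expected deaths = Σ (standard pop × age-specific rate ÷ 100000)
= 6700×73.95/100000 + 15000×116.50/100000 + 16600×345.18/100000 + 8500×523.96/100000 + 9000×1155.37/100000 + 20700×1635.35/100000
= 4.95 + 17.48 + 57.30 + 44.54 + 103.98 + 338.52 = 566.77.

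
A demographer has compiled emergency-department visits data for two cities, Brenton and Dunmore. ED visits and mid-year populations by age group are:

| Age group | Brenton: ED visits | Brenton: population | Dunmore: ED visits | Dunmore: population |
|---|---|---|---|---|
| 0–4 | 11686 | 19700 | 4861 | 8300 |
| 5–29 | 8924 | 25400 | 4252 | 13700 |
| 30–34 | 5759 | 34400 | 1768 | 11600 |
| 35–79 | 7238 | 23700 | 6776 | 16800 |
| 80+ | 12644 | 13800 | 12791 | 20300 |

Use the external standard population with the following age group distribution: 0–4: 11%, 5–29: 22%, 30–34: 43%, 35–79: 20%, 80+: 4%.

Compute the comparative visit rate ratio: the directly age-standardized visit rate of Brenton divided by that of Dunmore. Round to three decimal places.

1.027

Age-specific rates per 1000 for Brenton: 593.198, 351.339, 167.413, 305.401, 916.232.
For Dunmore: 585.663, 310.365, 152.414, 403.333, 630.099.
Standard weights: 0.11, 0.22, 0.43, 0.20, 0.04.
Brenton: 0.1100×593.198 + 0.2200×351.339 + 0.4300×167.413 + 0.2000×305.401 + 0.0400×916.232 = 312.2632 per 1000.
Dunmore: 0.1100×585.663 + 0.2200×310.365 + 0.4300×152.414 + 0.2000×403.333 + 0.0400×630.099 = 304.1117 per 1000.
Ratio = 312.2632 ÷ 304.1117 = 1.02680.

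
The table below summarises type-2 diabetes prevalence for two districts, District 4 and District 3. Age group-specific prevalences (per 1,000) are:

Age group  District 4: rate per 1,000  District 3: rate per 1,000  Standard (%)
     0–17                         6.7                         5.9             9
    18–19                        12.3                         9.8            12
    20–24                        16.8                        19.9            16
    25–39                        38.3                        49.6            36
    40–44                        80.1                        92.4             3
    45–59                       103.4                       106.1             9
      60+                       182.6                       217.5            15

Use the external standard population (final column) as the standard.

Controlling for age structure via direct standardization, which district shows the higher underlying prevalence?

Standard weights: 0.09, 0.12, 0.16, 0.36, 0.03, 0.09, 0.15.
District 4: 0.0900×6.7 + 0.1200×12.3 + 0.1600×16.8 + 0.3600×38.3 + 0.0300×80.1 + 0.0900×103.4 + 0.1500×182.6 = 57.6540 per 1,000.
District 3: 0.0900×5.9 + 0.1200×9.8 + 0.1600×19.9 + 0.3600×49.6 + 0.0300×92.4 + 0.0900×106.1 + 0.1500×217.5 = 67.6930 per 1,000.

District 3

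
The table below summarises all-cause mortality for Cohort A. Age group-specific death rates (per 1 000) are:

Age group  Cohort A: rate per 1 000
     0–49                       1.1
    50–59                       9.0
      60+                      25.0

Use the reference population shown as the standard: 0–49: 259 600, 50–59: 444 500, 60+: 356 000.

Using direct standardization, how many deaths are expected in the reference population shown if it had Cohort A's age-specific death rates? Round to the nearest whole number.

Expected deaths = Σ (standard pop × age-specific rate ÷ 1 000)
= 259 600×1.1/1 000 + 444 500×9.0/1 000 + 356 000×25.0/1 000
= 285.56 + 4000.50 + 8900.00 = 13186.06.

13186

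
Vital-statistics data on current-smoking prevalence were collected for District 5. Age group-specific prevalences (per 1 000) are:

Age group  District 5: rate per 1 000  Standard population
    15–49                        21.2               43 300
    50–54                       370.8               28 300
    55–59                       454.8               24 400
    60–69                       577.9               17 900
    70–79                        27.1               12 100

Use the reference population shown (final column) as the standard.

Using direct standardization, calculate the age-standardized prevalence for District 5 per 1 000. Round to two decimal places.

Standard total = 126 000; weights = 0.3437, 0.2246, 0.1937, 0.1421, 0.0960.
Standardized rate: 0.3437×21.2 + 0.2246×370.8 + 0.1937×454.8 + 0.1421×577.9 + 0.0960×27.1 = 263.3416 per 1 000.

263.34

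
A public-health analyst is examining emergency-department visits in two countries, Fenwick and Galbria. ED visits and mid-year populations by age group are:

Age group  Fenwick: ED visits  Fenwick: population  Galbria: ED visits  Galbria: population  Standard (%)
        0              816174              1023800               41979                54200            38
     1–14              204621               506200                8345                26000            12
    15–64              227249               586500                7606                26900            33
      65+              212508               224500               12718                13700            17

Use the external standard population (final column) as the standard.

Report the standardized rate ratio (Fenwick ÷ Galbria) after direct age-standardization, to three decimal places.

Age-specific rates per 1000 for Fenwick: 797.201, 404.230, 387.466, 946.584.
For Galbria: 774.520, 320.962, 282.751, 928.321.
Standard weights: 0.38, 0.12, 0.33, 0.17.
Fenwick: 0.3800×797.201 + 0.1200×404.230 + 0.3300×387.466 + 0.1700×946.584 = 640.2269 per 1000.
Galbria: 0.3800×774.520 + 0.1200×320.962 + 0.3300×282.751 + 0.1700×928.321 = 583.9555 per 1000.
Ratio = 640.2269 ÷ 583.9555 = 1.09636.

1.096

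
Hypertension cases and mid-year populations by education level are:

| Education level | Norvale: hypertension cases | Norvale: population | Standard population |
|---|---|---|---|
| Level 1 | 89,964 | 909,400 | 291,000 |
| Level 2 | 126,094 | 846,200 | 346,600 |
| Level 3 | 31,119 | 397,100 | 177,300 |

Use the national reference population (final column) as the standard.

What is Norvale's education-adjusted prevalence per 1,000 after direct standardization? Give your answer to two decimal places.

Education-specific rates per 1,000 for Norvale: 98.927, 149.012, 78.366.
Standard total = 814,900; weights = 0.3571, 0.4253, 0.2176.
Standardized rate: 0.3571×98.927 + 0.4253×149.012 + 0.2176×78.366 = 115.7559 per 1,000.

115.76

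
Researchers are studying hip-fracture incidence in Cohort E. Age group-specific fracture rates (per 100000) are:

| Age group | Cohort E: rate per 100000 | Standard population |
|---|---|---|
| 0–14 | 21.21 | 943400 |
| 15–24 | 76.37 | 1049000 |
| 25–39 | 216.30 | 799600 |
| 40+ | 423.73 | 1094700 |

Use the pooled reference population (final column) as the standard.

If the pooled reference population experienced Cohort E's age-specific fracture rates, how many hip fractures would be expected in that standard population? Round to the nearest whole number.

7369

Expected hip fractures = Σ (standard pop × age-specific rate ÷ 100000)
= 943400×21.21/100000 + 1049000×76.37/100000 + 799600×216.30/100000 + 1094700×423.73/100000
= 200.10 + 801.12 + 1729.53 + 4638.57 = 7369.32.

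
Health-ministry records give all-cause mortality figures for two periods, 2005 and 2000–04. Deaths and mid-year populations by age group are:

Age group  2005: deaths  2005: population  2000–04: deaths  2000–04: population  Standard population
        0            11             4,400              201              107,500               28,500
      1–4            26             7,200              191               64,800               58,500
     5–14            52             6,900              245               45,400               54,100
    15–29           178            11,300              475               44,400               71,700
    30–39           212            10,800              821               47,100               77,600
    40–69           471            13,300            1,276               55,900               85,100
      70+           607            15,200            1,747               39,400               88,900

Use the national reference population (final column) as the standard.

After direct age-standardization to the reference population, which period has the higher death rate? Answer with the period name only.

2005

Age-specific rates per 1,000 for 2005: 2.500, 3.611, 7.536, 15.752, 19.630, 35.414, 39.934.
For 2000–04: 1.870, 2.948, 5.396, 10.698, 17.431, 22.826, 44.340.
Standard total = 464,400; weights = 0.0614, 0.1260, 0.1165, 0.1544, 0.1671, 0.1832, 0.1914.
2005: 0.0614×2.500 + 0.1260×3.611 + 0.1165×7.536 + 0.1544×15.752 + 0.1671×19.630 + 0.1832×35.414 + 0.1914×39.934 = 21.3324 per 1,000.
2000–04: 0.0614×1.870 + 0.1260×2.948 + 0.1165×5.396 + 0.1544×10.698 + 0.1671×17.431 + 0.1832×22.826 + 0.1914×44.340 = 18.3500 per 1,000.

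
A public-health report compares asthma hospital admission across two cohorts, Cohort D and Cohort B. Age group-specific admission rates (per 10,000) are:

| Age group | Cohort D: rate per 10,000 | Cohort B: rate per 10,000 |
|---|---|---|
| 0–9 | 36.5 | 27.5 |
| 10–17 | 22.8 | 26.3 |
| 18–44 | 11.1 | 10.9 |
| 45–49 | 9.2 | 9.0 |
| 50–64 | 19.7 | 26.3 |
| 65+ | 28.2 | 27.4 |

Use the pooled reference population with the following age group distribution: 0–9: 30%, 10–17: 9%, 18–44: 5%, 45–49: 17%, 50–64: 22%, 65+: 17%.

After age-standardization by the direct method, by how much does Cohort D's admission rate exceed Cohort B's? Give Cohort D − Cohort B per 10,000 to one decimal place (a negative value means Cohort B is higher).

1.1

Standard weights: 0.30, 0.09, 0.05, 0.17, 0.22, 0.17.
Cohort D: 0.3000×36.5 + 0.0900×22.8 + 0.0500×11.1 + 0.1700×9.2 + 0.2200×19.7 + 0.1700×28.2 = 24.2490 per 10,000.
Cohort B: 0.3000×27.5 + 0.0900×26.3 + 0.0500×10.9 + 0.1700×9.0 + 0.2200×26.3 + 0.1700×27.4 = 23.1360 per 10,000.
Difference = 24.2490 − 23.1360 = 1.1130.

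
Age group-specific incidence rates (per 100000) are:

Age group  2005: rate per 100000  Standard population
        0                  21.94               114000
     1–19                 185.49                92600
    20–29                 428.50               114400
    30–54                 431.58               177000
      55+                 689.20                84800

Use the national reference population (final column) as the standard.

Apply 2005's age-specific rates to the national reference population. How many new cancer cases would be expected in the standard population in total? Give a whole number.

2035

Expected new cancer cases = Σ (standard pop × age-specific rate ÷ 100000)
= 114000×21.94/100000 + 92600×185.49/100000 + 114400×428.50/100000 + 177000×431.58/100000 + 84800×689.20/100000
= 25.01 + 171.76 + 490.20 + 763.90 + 584.44 = 2035.32.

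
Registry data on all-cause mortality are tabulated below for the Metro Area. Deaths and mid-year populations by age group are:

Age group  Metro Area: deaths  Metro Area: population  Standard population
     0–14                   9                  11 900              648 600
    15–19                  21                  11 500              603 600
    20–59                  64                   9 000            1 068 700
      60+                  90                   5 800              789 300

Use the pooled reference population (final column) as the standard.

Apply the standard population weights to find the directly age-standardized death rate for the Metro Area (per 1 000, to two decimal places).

Age-specific rates per 1 000 for the Metro Area: 0.756, 1.826, 7.111, 15.517.
Standard total = 3 110 200; weights = 0.2085, 0.1941, 0.3436, 0.2538.
Standardized rate: 0.2085×0.756 + 0.1941×1.826 + 0.3436×7.111 + 0.2538×15.517 = 6.8935 per 1 000.

6.89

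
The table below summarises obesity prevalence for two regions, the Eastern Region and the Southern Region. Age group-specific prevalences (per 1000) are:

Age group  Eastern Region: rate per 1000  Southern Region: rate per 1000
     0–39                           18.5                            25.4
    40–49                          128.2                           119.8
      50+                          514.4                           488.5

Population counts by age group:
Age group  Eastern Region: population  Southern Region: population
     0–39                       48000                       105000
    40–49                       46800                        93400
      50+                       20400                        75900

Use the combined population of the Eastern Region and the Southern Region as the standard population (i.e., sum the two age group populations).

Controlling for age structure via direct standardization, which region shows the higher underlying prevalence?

Combined standard total = 389500; weights = 0.3928, 0.3599, 0.2472.
The Eastern Region: 0.3928×18.5 + 0.3599×128.2 + 0.2472×514.4 = 180.5927 per 1000.
The Southern Region: 0.3928×25.4 + 0.3599×119.8 + 0.2472×488.5 = 173.8760 per 1000.
The crude rates (150.88 vs 185.69) would put the Southern Region higher, but that reflects its age composition; once standardized to a common age structure, the Eastern Region has the higher underlying rate.

Eastern Region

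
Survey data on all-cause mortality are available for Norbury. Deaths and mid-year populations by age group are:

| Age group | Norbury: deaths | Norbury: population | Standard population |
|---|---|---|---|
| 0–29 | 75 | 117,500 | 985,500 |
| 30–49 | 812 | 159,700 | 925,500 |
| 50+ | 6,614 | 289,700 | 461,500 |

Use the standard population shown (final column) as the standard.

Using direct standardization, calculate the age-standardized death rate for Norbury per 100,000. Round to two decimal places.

Age-specific rates per 100,000 for Norbury: 63.83, 508.45, 2283.05.
Standard total = 2,372,500; weights = 0.4154, 0.3901, 0.1945.
Standardized rate: 0.4154×63.83 + 0.3901×508.45 + 0.1945×2283.05 = 668.9594 per 100,000.

668.96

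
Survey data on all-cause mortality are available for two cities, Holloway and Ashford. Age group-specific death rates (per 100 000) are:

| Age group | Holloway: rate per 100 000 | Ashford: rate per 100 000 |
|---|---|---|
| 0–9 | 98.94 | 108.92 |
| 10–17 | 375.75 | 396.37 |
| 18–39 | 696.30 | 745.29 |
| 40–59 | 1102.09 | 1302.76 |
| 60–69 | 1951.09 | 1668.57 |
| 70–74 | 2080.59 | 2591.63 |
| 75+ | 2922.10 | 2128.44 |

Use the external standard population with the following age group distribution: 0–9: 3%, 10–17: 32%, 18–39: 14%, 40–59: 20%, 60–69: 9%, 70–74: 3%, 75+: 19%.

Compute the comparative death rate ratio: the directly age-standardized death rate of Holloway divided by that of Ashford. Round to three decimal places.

Standard weights: 0.03, 0.32, 0.14, 0.20, 0.09, 0.03, 0.19.
Holloway: 0.0300×98.94 + 0.3200×375.75 + 0.1400×696.30 + 0.2000×1102.09 + 0.0900×1951.09 + 0.0300×2080.59 + 0.1900×2922.10 = 1234.3230 per 100 000.
Ashford: 0.0300×108.92 + 0.3200×396.37 + 0.1400×745.29 + 0.2000×1302.76 + 0.0900×1668.57 + 0.0300×2591.63 + 0.1900×2128.44 = 1127.3224 per 100 000.
Ratio = 1234.3230 ÷ 1127.3224 = 1.09492.

1.095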